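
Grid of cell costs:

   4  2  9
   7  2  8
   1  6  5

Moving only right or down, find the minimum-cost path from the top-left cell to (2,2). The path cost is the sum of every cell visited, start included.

19

One optimal route is (0,0)→(0,1)→(1,1)→(2,1)→(2,2).
Its cost is 4 + 2 + 2 + 6 + 5 = 19.
(Top row then right column would cost 28.)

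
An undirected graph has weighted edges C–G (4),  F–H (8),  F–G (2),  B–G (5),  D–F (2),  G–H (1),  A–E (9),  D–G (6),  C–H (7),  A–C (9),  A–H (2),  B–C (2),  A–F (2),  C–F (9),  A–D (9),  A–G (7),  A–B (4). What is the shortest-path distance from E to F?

Checking several routes:
E-A-H-G-F: 9 + 2 + 1 + 2 = 14
E-A-F: 9 + 2 = 11
E-A-H-F: 9 + 2 + 8 = 19
E-A-G-F: 9 + 7 + 2 = 18
Shortest: 11.

11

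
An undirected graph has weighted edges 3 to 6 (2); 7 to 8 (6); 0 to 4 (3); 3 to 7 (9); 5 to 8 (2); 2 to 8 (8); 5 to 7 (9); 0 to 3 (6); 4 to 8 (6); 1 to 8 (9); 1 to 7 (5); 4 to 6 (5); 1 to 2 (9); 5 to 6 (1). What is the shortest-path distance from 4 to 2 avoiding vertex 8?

29

Candidate routes:
4-0-3-7-1-2: 3 + 6 + 9 + 5 + 9 = 32
4-0-3-6-5-7-1-2: 3 + 6 + 2 + 1 + 9 + 5 + 9 = 35
4-6-3-7-1-2: 5 + 2 + 9 + 5 + 9 = 30
4-6-5-7-1-2: 5 + 1 + 9 + 5 + 9 = 29
Best route has total 29.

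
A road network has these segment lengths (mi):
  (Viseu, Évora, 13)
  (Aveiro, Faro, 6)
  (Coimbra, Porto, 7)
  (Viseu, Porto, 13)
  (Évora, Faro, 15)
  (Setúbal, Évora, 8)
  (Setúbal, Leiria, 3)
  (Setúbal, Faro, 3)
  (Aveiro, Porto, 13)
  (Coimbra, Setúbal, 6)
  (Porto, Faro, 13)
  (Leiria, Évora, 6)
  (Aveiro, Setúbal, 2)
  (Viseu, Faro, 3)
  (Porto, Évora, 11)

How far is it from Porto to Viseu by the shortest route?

13

Some routes from Porto to Viseu:
Porto -> Coimbra -> Setúbal -> Faro -> Viseu: 7 + 6 + 3 + 3 = 19
Porto -> Aveiro -> Faro -> Viseu: 13 + 6 + 3 = 22
Porto -> Viseu: 13
Porto -> Aveiro -> Setúbal -> Faro -> Viseu: 13 + 2 + 3 + 3 = 21
Porto -> Faro -> Viseu: 13 + 3 = 16
The minimum is 13 mi.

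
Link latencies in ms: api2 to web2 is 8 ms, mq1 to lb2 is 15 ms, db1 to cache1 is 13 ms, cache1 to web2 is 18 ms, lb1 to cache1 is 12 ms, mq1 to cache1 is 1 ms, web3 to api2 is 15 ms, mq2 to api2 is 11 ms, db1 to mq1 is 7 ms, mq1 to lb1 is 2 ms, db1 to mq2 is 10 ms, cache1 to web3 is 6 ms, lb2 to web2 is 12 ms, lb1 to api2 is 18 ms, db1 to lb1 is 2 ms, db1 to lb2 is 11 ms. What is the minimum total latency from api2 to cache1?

A few of the api2→cache1 routes:
api2 → web3 → cache1: 15 + 6 = 21
api2 → lb1 → mq1 → cache1: 18 + 2 + 1 = 21
api2 → web2 → cache1: 8 + 18 = 26
api2 → lb1 → db1 → mq1 → cache1: 18 + 2 + 7 + 1 = 28
api2 → mq2 → db1 → lb1 → mq1 → cache1: 11 + 10 + 2 + 2 + 1 = 26
Shortest: 21 ms.

21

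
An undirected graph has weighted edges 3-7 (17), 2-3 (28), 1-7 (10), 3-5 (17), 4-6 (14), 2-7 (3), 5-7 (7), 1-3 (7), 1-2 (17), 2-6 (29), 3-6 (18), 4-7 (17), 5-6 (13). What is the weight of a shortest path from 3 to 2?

Some routes from 3 to 2:
3 → 6 → 5 → 7 → 2: 18 + 13 + 7 + 3 = 41
3 → 2: 28
3 → 1 → 7 → 2: 7 + 10 + 3 = 20
3 → 7 → 2: 17 + 3 = 20
3 → 5 → 7 → 2: 17 + 7 + 3 = 27
3 → 1 → 2: 7 + 17 = 24
Shortest: 20.

20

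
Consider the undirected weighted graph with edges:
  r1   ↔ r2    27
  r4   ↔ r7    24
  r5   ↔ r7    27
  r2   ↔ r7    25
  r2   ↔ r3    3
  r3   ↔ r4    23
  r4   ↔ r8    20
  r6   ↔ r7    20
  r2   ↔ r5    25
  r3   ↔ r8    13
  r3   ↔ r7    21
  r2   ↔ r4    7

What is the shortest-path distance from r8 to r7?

Checking several routes:
r8 → r3 → r7: 13 + 21 = 34
r8 → r4 → r2 → r3 → r7: 20 + 7 + 3 + 21 = 51
r8 → r3 → r2 → r4 → r7: 13 + 3 + 7 + 24 = 47
r8 → r3 → r2 → r7: 13 + 3 + 25 = 41
r8 → r4 → r7: 20 + 24 = 44
The minimum is 34.

34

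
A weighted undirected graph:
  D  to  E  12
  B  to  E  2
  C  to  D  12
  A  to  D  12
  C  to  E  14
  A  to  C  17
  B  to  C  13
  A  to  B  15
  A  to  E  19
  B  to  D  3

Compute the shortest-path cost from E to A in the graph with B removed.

Checking several routes:
E-C-A: 14 + 17 = 31
E-C-D-A: 14 + 12 + 12 = 38
E-A: 19
E-D-A: 12 + 12 = 24
The minimum is 19.

19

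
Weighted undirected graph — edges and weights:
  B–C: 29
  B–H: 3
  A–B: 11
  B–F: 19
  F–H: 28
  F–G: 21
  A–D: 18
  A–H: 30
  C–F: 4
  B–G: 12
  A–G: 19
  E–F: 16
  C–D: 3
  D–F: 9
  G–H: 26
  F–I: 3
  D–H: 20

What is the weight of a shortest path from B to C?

Comparing a few candidate routes:
B → F → C: 19 + 4 = 23
B → C: 29
B → H → D → C: 3 + 20 + 3 = 26
Shortest: 23.

23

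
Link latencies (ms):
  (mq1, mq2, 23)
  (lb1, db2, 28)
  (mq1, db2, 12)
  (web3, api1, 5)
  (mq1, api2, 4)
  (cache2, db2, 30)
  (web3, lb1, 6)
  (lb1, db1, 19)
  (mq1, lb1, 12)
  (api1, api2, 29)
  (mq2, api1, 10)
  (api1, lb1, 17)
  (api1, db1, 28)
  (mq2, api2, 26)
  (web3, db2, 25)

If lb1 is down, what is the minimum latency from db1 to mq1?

61

Paths from db1 to mq1 avoiding lb1:
db1-api1-mq2-mq1: 28 + 10 + 23 = 61
db1-api1-api2-mq1: 28 + 29 + 4 = 61
db1-api1-mq2-api2-mq1: 28 + 10 + 26 + 4 = 68
db1-api1-api2-mq2-mq1: 28 + 29 + 26 + 23 = 106
db1-api1-web3-db2-mq1: 28 + 5 + 25 + 12 = 70
Shortest: 61 ms.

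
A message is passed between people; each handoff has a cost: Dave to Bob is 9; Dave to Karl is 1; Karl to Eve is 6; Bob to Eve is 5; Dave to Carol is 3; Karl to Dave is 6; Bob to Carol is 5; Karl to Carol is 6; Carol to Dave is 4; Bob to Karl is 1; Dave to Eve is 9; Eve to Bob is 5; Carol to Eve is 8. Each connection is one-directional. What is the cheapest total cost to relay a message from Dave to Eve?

7

Checking several routes:
Dave → Eve: 9
Dave → Karl → Eve: 1 + 6 = 7
Dave → Carol → Eve: 3 + 8 = 11
Shortest: 7.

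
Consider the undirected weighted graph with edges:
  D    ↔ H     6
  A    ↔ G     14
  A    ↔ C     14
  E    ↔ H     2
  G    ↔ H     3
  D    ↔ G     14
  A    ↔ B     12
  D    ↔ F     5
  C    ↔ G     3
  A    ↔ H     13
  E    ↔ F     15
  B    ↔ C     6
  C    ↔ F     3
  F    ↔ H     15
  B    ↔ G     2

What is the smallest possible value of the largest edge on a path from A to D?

12

A few of the A→D routes:
A-B-C-G-H-D: max(12, 6, 3, 3, 6) = 12
A-B-G-H-D: max(12, 2, 3, 6) = 12
A-B-G-C-F-D: max(12, 2, 3, 3, 5) = 12
Best route has worst link 12.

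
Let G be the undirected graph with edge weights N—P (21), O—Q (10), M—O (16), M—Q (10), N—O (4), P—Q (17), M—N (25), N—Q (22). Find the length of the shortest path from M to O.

Comparing a few candidate routes:
M - N - O: 25 + 4 = 29
M - O: 16
M - Q - P - N - O: 10 + 17 + 21 + 4 = 52
M - Q - N - O: 10 + 22 + 4 = 36
M - Q - O: 10 + 10 = 20
M - N - Q - O: 25 + 22 + 10 = 57
Best route has total 16.

16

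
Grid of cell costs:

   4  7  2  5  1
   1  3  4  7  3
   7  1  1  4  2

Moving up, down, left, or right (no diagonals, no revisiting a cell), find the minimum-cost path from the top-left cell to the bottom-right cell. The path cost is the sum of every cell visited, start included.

Path [0,0] [1,0] [1,1] [2,1] [2,2] [2,3] [2,4]: 4 + 1 + 3 + 1 + 1 + 4 + 2 = 16.

16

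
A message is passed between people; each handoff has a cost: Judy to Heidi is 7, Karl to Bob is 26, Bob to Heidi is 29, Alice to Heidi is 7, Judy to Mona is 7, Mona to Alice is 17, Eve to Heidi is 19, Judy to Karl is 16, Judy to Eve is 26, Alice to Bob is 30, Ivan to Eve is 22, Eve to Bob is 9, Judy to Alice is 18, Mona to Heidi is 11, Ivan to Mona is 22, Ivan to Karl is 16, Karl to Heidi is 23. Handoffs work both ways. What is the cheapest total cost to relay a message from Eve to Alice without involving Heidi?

39

Some routes from Eve to Alice avoiding Heidi:
Eve→Judy→Alice: 26 + 18 = 44
Eve→Judy→Mona→Alice: 26 + 7 + 17 = 50
Eve→Bob→Alice: 9 + 30 = 39
Best route has total 39.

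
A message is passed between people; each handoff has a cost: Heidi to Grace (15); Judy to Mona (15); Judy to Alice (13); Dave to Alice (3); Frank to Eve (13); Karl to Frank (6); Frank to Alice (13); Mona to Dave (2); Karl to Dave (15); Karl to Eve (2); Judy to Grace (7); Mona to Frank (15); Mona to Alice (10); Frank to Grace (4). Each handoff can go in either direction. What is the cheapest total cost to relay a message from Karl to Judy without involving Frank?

31

Paths from Karl to Judy avoiding Frank:
Karl - Dave - Mona - Judy: 15 + 2 + 15 = 32
Karl - Dave - Alice - Judy: 15 + 3 + 13 = 31
Karl - Dave - Alice - Mona - Judy: 15 + 3 + 10 + 15 = 43
Karl - Dave - Mona - Alice - Judy: 15 + 2 + 10 + 13 = 40
Best route has total 31.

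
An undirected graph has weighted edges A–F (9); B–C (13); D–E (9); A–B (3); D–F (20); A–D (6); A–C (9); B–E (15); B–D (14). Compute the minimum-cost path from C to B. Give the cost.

12

A few of the C→B routes:
C -> A -> B: 9 + 3 = 12
C -> A -> D -> B: 9 + 6 + 14 = 29
C -> B: 13
The minimum is 12.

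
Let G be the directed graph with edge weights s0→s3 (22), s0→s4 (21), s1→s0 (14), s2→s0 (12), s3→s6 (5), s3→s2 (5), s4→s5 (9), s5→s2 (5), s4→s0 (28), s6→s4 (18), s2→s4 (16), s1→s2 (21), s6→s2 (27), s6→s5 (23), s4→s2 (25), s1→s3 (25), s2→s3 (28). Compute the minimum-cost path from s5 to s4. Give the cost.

Paths from s5 to s4:
s5 - s2 - s3 - s6 - s4: 5 + 28 + 5 + 18 = 56
s5 - s2 - s0 - s4: 5 + 12 + 21 = 38
s5 - s2 - s0 - s3 - s6 - s4: 5 + 12 + 22 + 5 + 18 = 62
s5 - s2 - s4: 5 + 16 = 21
Best route has total 21.

21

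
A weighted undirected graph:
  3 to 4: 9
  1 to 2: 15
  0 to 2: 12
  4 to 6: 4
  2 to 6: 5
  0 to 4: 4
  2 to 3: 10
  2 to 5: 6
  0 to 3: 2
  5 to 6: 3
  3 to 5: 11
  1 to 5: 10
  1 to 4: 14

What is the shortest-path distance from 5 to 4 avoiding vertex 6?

A few of the 5→4 routes:
5 → 3 → 4: 11 + 9 = 20
5 → 2 → 3 → 4: 6 + 10 + 9 = 25
5 → 3 → 0 → 4: 11 + 2 + 4 = 17
5 → 2 → 0 → 4: 6 + 12 + 4 = 22
5 → 2 → 3 → 0 → 4: 6 + 10 + 2 + 4 = 22
5 → 1 → 4: 10 + 14 = 24
The minimum is 17.

17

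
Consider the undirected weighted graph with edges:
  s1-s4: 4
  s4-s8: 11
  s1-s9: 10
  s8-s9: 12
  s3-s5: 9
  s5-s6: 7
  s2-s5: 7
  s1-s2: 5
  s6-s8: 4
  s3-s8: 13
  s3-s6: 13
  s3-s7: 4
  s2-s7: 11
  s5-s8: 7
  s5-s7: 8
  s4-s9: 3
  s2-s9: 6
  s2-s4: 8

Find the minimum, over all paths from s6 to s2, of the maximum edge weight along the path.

7

Comparing a few candidate routes:
s6 -> s5 -> s2: max(7, 7) = 7
s6 -> s8 -> s5 -> s2: max(4, 7, 7) = 7
s6 -> s5 -> s7 -> s2: max(7, 8, 11) = 11
s6 -> s5 -> s3 -> s7 -> s2: max(7, 9, 4, 11) = 11
Best route has worst link 7.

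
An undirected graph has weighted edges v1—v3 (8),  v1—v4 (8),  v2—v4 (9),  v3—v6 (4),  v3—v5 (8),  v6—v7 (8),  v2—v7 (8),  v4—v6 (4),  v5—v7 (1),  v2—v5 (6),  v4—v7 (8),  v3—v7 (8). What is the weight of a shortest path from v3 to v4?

8

Some routes from v3 to v4:
v3 → v7 → v4: 8 + 8 = 16
v3 → v1 → v4: 8 + 8 = 16
v3 → v7 → v6 → v4: 8 + 8 + 4 = 20
v3 → v6 → v4: 4 + 4 = 8
v3 → v5 → v7 → v4: 8 + 1 + 8 = 17
The minimum is 8.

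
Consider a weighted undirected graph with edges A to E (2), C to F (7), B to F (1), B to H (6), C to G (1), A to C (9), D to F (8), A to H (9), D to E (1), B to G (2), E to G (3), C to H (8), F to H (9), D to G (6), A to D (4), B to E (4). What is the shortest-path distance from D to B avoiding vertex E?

A few of the D→B routes:
D → G → C → F → B: 6 + 1 + 7 + 1 = 15
D → F → C → G → B: 8 + 7 + 1 + 2 = 18
D → G → B: 6 + 2 = 8
D → A → H → B: 4 + 9 + 6 = 19
D → F → B: 8 + 1 = 9
D → A → C → G → B: 4 + 9 + 1 + 2 = 16
Best route has total 8.

8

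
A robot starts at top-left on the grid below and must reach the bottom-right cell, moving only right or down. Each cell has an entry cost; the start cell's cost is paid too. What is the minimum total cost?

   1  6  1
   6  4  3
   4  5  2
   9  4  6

19

One optimal route is [0,0] → [0,1] → [0,2] → [1,2] → [2,2] → [3,2].
Its cost is 1 + 6 + 1 + 3 + 2 + 6 = 19.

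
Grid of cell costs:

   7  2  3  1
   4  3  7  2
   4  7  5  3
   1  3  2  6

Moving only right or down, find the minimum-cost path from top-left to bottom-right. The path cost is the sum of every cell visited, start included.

24

Best path: (0,0)→(0,1)→(0,2)→(0,3)→(1,3)→(2,3)→(3,3)
Cost: 7 + 2 + 3 + 1 + 2 + 3 + 6 = 24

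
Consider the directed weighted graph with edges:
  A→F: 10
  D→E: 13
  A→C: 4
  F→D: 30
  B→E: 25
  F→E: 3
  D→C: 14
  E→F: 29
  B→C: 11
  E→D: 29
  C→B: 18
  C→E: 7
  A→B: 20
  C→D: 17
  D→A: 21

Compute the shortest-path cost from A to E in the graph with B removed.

11

Paths from A to E avoiding B:
A → C → D → E: 4 + 17 + 13 = 34
A → C → E: 4 + 7 = 11
A → F → D → C → E: 10 + 30 + 14 + 7 = 61
A → F → E: 10 + 3 = 13
A → F → D → E: 10 + 30 + 13 = 53
Best route has total 11.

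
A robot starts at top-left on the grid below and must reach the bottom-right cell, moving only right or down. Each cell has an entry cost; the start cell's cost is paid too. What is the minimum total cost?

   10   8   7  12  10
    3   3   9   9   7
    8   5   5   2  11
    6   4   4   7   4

Take r0c0 → r1c0 → r1c1 → r2c1 → r2c2 → r2c3 → r3c3 → r3c4 for a total of 10 + 3 + 3 + 5 + 5 + 2 + 7 + 4 = 39.

39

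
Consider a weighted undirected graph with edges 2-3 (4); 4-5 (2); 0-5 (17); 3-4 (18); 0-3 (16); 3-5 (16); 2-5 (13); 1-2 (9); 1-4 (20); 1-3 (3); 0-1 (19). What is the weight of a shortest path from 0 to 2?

Some routes from 0 to 2:
0 -> 5 -> 3 -> 2: 17 + 16 + 4 = 37
0 -> 1 -> 2: 19 + 9 = 28
0 -> 3 -> 1 -> 2: 16 + 3 + 9 = 28
0 -> 1 -> 3 -> 2: 19 + 3 + 4 = 26
0 -> 3 -> 2: 16 + 4 = 20
0 -> 5 -> 2: 17 + 13 = 30
Shortest: 20.

20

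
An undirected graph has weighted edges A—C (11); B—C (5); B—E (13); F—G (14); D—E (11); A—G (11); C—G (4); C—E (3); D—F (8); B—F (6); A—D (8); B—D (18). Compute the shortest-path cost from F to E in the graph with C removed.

Checking several routes:
F → B → D → E: 6 + 18 + 11 = 35
F → B → E: 6 + 13 = 19
F → D → E: 8 + 11 = 19
F → D → B → E: 8 + 18 + 13 = 39
Best route has total 19.

19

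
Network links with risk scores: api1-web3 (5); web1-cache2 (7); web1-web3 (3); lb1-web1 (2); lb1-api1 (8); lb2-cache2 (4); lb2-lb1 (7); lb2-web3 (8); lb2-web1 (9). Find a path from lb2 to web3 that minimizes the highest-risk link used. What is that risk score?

7

A few of the lb2→web3 routes:
lb2-lb1-web1-web3: max(7, 2, 3) = 7
lb2-cache2-web1-lb1-api1-web3: max(4, 7, 2, 8, 5) = 8
lb2-cache2-web1-web3: max(4, 7, 3) = 7
lb2-lb1-api1-web3: max(7, 8, 5) = 8
The minimum achievable maximum is 7.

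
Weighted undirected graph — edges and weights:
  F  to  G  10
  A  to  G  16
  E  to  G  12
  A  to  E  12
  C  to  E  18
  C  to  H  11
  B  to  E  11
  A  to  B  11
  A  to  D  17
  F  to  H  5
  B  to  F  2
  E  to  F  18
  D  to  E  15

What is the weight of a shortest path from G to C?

Some routes from G to C:
G - E - C: 12 + 18 = 30
G - F - H - C: 10 + 5 + 11 = 26
G - E - B - F - H - C: 12 + 11 + 2 + 5 + 11 = 41
The minimum is 26.

26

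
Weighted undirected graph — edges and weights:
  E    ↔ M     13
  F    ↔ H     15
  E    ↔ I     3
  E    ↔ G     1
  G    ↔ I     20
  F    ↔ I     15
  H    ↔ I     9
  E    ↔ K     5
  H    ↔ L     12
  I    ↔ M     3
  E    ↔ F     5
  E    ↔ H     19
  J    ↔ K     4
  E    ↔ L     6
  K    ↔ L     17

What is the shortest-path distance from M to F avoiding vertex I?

Paths from M to F avoiding I:
M -> E -> F: 13 + 5 = 18
M -> E -> L -> H -> F: 13 + 6 + 12 + 15 = 46
M -> E -> K -> L -> H -> F: 13 + 5 + 17 + 12 + 15 = 62
M -> E -> H -> F: 13 + 19 + 15 = 47
Best route has total 18.

18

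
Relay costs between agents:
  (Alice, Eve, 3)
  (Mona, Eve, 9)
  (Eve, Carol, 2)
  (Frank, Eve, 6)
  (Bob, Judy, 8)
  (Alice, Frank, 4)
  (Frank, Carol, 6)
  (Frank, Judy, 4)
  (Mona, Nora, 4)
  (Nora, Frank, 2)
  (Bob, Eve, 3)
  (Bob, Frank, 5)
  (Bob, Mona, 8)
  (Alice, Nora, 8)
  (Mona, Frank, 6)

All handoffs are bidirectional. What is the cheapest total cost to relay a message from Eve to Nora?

8

Some routes from Eve to Nora:
Eve→Carol→Frank→Nora: 2 + 6 + 2 = 10
Eve→Mona→Nora: 9 + 4 = 13
Eve→Bob→Frank→Nora: 3 + 5 + 2 = 10
Eve→Alice→Nora: 3 + 8 = 11
Eve→Frank→Nora: 6 + 2 = 8
Eve→Alice→Frank→Nora: 3 + 4 + 2 = 9
Shortest: 8.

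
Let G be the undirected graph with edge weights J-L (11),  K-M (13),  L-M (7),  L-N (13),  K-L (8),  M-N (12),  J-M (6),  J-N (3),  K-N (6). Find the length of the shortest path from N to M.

9

Comparing a few candidate routes:
N → J → M: 3 + 6 = 9
N → L → M: 13 + 7 = 20
N → K → M: 6 + 13 = 19
N → M: 12
Shortest: 9.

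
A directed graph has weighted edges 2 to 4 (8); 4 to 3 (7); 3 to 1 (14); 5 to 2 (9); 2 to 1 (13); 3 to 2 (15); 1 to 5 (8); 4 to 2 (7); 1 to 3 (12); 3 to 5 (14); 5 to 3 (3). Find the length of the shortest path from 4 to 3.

7

Routes from 4 to 3:
4-3: 7
4-2-1-3: 7 + 13 + 12 = 32
4-2-1-5-3: 7 + 13 + 8 + 3 = 31
Shortest: 7.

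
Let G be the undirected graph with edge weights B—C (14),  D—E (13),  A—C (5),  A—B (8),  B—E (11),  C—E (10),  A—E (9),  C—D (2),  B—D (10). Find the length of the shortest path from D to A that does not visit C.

18

Routes from D to A avoiding C:
D → E → A: 13 + 9 = 22
D → B → E → A: 10 + 11 + 9 = 30
D → B → A: 10 + 8 = 18
D → E → B → A: 13 + 11 + 8 = 32
The minimum is 18.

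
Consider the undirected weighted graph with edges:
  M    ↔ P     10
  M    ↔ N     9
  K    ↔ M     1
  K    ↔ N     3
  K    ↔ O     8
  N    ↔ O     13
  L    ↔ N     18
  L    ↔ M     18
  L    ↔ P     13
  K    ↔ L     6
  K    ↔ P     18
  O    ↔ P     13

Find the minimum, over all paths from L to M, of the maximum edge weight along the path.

6

Checking several routes:
L-K-N-O-P-M: max(6, 3, 13, 13, 10) = 13
L-K-N-M: max(6, 3, 9) = 9
L-K-M: max(6, 1) = 6
The minimum achievable maximum is 6.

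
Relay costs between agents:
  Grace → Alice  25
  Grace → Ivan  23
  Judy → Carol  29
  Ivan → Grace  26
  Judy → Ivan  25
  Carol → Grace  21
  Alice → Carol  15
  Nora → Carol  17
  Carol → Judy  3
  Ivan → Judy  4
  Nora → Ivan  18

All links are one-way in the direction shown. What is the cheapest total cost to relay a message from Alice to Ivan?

43

Routes from Alice to Ivan:
Alice - Carol - Grace - Ivan: 15 + 21 + 23 = 59
Alice - Carol - Judy - Ivan: 15 + 3 + 25 = 43
Shortest: 43.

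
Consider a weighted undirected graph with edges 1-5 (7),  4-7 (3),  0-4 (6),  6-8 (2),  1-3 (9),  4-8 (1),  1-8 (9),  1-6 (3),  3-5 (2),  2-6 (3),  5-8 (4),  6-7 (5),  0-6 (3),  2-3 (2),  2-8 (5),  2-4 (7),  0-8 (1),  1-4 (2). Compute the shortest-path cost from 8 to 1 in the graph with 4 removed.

5

Checking several routes:
8→1: 9
8→6→1: 2 + 3 = 5
8→0→6→1: 1 + 3 + 3 = 7
Best route has total 5.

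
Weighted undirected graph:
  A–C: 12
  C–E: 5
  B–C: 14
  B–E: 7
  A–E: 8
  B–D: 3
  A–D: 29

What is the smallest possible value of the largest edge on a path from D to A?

8

Candidate routes:
D -> B -> C -> A: max(3, 14, 12) = 14
D -> B -> E -> A: max(3, 7, 8) = 8
D -> B -> E -> C -> A: max(3, 7, 5, 12) = 12
D -> B -> C -> E -> A: max(3, 14, 5, 8) = 14
D -> A: max(29) = 29
The minimum achievable maximum is 8.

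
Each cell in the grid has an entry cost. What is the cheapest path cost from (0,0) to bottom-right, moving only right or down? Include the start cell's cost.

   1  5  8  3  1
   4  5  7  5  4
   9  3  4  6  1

One optimal route is (0,0) → (0,1) → (0,2) → (0,3) → (0,4) → (1,4) → (2,4).
Its cost is 1 + 5 + 8 + 3 + 1 + 4 + 1 = 23.

23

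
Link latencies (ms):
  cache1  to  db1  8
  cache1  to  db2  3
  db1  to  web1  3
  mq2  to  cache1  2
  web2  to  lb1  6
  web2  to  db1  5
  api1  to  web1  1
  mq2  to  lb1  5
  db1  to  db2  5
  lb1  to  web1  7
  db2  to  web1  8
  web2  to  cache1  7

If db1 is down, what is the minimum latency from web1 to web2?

13

Comparing a few candidate routes:
web1→db2→cache1→web2: 8 + 3 + 7 = 18
web1→lb1→web2: 7 + 6 = 13
web1→lb1→mq2→cache1→web2: 7 + 5 + 2 + 7 = 21
Best route has total 13 ms.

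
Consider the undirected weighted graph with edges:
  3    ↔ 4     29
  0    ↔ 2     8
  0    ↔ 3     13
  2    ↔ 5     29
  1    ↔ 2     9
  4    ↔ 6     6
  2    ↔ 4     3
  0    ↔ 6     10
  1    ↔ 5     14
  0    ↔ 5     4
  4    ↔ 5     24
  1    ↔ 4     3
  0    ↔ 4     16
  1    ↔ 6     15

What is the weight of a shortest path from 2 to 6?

Checking several routes:
2 - 0 - 6: 8 + 10 = 18
2 - 1 - 4 - 6: 9 + 3 + 6 = 18
2 - 4 - 6: 3 + 6 = 9
The minimum is 9.

9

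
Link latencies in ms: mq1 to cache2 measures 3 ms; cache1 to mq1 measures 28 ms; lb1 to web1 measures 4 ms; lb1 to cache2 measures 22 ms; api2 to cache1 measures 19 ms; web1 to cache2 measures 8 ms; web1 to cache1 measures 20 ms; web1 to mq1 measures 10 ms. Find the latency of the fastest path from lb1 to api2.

Checking several routes:
lb1 -> cache2 -> web1 -> cache1 -> api2: 22 + 8 + 20 + 19 = 69
lb1 -> web1 -> mq1 -> cache1 -> api2: 4 + 10 + 28 + 19 = 61
lb1 -> web1 -> cache1 -> api2: 4 + 20 + 19 = 43
lb1 -> web1 -> cache2 -> mq1 -> cache1 -> api2: 4 + 8 + 3 + 28 + 19 = 62
Best route has total 43 ms.

43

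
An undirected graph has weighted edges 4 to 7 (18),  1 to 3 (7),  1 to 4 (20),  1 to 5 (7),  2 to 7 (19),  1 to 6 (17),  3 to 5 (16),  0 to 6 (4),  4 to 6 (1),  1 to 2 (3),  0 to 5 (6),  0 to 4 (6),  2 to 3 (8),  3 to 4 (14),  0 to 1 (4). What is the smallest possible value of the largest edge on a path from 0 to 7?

Comparing a few candidate routes:
0 -> 6 -> 4 -> 7: max(4, 1, 18) = 18
0 -> 6 -> 1 -> 5 -> 3 -> 4 -> 7: max(4, 17, 7, 16, 14, 18) = 18
0 -> 6 -> 1 -> 2 -> 3 -> 4 -> 7: max(4, 17, 3, 8, 14, 18) = 18
0 -> 4 -> 7: max(6, 18) = 18
0 -> 6 -> 1 -> 3 -> 4 -> 7: max(4, 17, 7, 14, 18) = 18
0 -> 5 -> 1 -> 3 -> 4 -> 7: max(6, 7, 7, 14, 18) = 18
Best route has worst link 18.

18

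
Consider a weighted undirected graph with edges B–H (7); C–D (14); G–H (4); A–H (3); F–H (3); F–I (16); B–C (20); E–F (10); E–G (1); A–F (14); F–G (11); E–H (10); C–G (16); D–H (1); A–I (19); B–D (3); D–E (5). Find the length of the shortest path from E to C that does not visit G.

19

Comparing a few candidate routes:
E → H → D → C: 10 + 1 + 14 = 25
E → D → C: 5 + 14 = 19
E → D → B → C: 5 + 3 + 20 = 28
Shortest: 19.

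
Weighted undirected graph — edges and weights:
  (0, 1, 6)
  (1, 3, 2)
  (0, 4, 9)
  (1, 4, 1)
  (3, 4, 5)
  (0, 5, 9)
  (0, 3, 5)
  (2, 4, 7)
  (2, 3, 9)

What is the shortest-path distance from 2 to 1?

A few of the 2→1 routes:
2-4-1: 7 + 1 = 8
2-3-1: 9 + 2 = 11
2-4-3-1: 7 + 5 + 2 = 14
2-3-4-1: 9 + 5 + 1 = 15
The minimum is 8.

8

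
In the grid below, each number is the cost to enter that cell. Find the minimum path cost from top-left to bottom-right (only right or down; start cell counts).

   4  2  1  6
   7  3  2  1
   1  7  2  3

Take [0,0] -> [0,1] -> [0,2] -> [1,2] -> [1,3] -> [2,3] for a total of 4 + 2 + 1 + 2 + 1 + 3 = 13.

13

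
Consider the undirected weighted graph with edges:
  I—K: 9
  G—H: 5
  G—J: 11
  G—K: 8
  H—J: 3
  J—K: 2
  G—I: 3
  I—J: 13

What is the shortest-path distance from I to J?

Comparing a few candidate routes:
I -> J: 13
I -> G -> J: 3 + 11 = 14
I -> G -> H -> J: 3 + 5 + 3 = 11
I -> K -> G -> H -> J: 9 + 8 + 5 + 3 = 25
I -> G -> K -> J: 3 + 8 + 2 = 13
I -> K -> J: 9 + 2 = 11
Best route has total 11.

11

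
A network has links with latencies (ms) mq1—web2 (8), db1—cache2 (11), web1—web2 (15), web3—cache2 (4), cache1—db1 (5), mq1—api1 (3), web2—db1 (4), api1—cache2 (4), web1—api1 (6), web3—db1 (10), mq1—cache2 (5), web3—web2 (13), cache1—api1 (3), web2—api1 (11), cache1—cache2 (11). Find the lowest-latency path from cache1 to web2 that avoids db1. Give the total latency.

Some routes from cache1 to web2 avoiding db1:
cache1 - api1 - mq1 - web2: 3 + 3 + 8 = 14
cache1 - api1 - cache2 - mq1 - web2: 3 + 4 + 5 + 8 = 20
cache1 - cache2 - mq1 - web2: 11 + 5 + 8 = 24
cache1 - api1 - web2: 3 + 11 = 14
The minimum is 14 ms.

14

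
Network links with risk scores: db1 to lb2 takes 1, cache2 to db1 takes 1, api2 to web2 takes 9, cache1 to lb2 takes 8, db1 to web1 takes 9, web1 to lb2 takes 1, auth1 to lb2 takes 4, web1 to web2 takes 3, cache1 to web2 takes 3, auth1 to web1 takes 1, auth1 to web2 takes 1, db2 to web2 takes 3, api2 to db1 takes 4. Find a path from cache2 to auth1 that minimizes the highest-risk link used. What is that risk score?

A few of the cache2→auth1 routes:
cache2→db1→lb2→auth1: max(1, 1, 4) = 4
cache2→db1→lb2→cache1→web2→web1→auth1: max(1, 1, 8, 3, 3, 1) = 8
cache2→db1→lb2→cache1→web2→auth1: max(1, 1, 8, 3, 1) = 8
cache2→db1→lb2→web1→web2→auth1: max(1, 1, 1, 3, 1) = 3
cache2→db1→lb2→web1→auth1: max(1, 1, 1, 1) = 1
cache2→db1→web1→auth1: max(1, 9, 1) = 9
Best route has worst link 1.

1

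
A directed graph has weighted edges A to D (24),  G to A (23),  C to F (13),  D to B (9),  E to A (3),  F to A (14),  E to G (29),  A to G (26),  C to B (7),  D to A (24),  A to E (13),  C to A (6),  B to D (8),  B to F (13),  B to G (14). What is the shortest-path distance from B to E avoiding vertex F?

Paths from B to E avoiding F:
B - D - A - E: 8 + 24 + 13 = 45
B - G - A - E: 14 + 23 + 13 = 50
Best route has total 45.

45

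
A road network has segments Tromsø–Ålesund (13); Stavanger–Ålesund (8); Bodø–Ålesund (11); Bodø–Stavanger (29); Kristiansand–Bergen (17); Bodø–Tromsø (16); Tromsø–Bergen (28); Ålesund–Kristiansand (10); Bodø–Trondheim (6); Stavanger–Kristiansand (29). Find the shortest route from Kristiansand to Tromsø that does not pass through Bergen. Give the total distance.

23

Some routes from Kristiansand to Tromsø avoiding Bergen:
Kristiansand - Stavanger - Ålesund - Bodø - Tromsø: 29 + 8 + 11 + 16 = 64
Kristiansand - Ålesund - Bodø - Tromsø: 10 + 11 + 16 = 37
Kristiansand - Ålesund - Stavanger - Bodø - Tromsø: 10 + 8 + 29 + 16 = 63
Kristiansand - Stavanger - Bodø - Tromsø: 29 + 29 + 16 = 74
Kristiansand - Stavanger - Ålesund - Tromsø: 29 + 8 + 13 = 50
Kristiansand - Ålesund - Tromsø: 10 + 13 = 23
Best route has total 23 mi.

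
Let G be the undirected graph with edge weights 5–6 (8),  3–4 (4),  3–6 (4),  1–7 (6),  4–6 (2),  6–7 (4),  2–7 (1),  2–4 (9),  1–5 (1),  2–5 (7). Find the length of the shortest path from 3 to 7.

8

A few of the 3→7 routes:
3 - 4 - 6 - 7: 4 + 2 + 4 = 10
3 - 4 - 2 - 7: 4 + 9 + 1 = 14
3 - 6 - 7: 4 + 4 = 8
Shortest: 8.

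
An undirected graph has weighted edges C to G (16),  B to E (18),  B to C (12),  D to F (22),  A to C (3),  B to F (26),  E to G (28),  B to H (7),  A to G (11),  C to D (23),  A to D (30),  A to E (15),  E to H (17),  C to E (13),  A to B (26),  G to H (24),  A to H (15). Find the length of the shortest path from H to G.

24

Some routes from H to G:
H → A → C → G: 15 + 3 + 16 = 34
H → B → C → A → G: 7 + 12 + 3 + 11 = 33
H → G: 24
H → A → G: 15 + 11 = 26
Shortest: 24.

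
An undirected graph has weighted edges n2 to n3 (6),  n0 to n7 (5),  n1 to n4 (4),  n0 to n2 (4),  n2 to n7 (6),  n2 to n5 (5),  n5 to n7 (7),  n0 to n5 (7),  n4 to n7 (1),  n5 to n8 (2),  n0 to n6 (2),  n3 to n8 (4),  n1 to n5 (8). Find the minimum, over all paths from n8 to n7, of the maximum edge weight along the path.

5

Checking several routes:
n8-n3-n2-n5-n0-n7: max(4, 6, 5, 7, 5) = 7
n8-n3-n2-n0-n7: max(4, 6, 4, 5) = 6
n8-n5-n2-n0-n7: max(2, 5, 4, 5) = 5
n8-n3-n2-n7: max(4, 6, 6) = 6
n8-n5-n2-n7: max(2, 5, 6) = 6
Best route has worst link 5.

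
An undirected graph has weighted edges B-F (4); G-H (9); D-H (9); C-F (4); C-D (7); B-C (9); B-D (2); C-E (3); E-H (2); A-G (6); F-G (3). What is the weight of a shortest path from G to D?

Some routes from G to D:
G - F - C - B - D: 3 + 4 + 9 + 2 = 18
G - F - C - E - H - D: 3 + 4 + 3 + 2 + 9 = 21
G - F - B - D: 3 + 4 + 2 = 9
G - F - C - D: 3 + 4 + 7 = 14
G - H - E - C - D: 9 + 2 + 3 + 7 = 21
G - H - D: 9 + 9 = 18
Shortest: 9.

9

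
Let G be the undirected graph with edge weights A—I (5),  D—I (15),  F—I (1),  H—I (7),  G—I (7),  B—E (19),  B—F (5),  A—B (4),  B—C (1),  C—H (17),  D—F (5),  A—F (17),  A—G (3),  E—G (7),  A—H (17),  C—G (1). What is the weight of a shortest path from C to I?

Checking several routes:
C→B→A→I: 1 + 4 + 5 = 10
C→G→I: 1 + 7 = 8
C→G→A→I: 1 + 3 + 5 = 9
C→B→F→I: 1 + 5 + 1 = 7
Best route has total 7.

7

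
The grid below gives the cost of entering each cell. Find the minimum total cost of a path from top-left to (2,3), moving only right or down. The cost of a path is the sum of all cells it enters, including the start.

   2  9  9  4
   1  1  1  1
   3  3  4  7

13

Path r0c0→r1c0→r1c1→r1c2→r1c3→r2c3: 2 + 1 + 1 + 1 + 1 + 7 = 13.
For comparison, the top-then-right route costs 32.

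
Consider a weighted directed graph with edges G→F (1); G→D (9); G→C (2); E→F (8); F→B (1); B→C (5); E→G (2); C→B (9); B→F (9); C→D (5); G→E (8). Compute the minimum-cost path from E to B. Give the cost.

Candidate routes:
E → G → F → B: 2 + 1 + 1 = 4
E → F → B: 8 + 1 = 9
E → G → C → B: 2 + 2 + 9 = 13
Best route has total 4.

4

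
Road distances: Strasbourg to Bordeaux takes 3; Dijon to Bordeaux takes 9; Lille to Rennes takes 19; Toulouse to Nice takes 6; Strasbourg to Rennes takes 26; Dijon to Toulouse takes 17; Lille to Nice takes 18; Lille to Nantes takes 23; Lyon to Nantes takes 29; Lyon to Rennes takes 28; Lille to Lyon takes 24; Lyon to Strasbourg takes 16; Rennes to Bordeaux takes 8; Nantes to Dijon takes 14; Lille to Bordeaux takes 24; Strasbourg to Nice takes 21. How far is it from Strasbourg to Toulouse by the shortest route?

Comparing a few candidate routes:
Strasbourg-Bordeaux-Dijon-Toulouse: 3 + 9 + 17 = 29
Strasbourg-Bordeaux-Lille-Nice-Toulouse: 3 + 24 + 18 + 6 = 51
Strasbourg-Bordeaux-Rennes-Lille-Nice-Toulouse: 3 + 8 + 19 + 18 + 6 = 54
Strasbourg-Nice-Toulouse: 21 + 6 = 27
The minimum is 27.

27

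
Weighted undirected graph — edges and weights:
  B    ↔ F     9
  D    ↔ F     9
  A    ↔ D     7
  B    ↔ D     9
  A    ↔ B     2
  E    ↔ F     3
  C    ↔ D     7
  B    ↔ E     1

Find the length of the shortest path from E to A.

Comparing a few candidate routes:
E → B → F → D → A: 1 + 9 + 9 + 7 = 26
E → F → B → A: 3 + 9 + 2 = 14
E → B → D → A: 1 + 9 + 7 = 17
E → F → D → B → A: 3 + 9 + 9 + 2 = 23
E → B → A: 1 + 2 = 3
E → F → D → A: 3 + 9 + 7 = 19
The minimum is 3.

3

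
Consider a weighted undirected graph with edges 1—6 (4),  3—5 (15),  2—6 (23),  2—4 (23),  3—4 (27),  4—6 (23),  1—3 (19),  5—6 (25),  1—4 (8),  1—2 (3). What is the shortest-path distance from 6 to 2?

Checking several routes:
6-4-2: 23 + 23 = 46
6-1-2: 4 + 3 = 7
6-4-1-2: 23 + 8 + 3 = 34
6-1-4-2: 4 + 8 + 23 = 35
6-2: 23
Best route has total 7.

7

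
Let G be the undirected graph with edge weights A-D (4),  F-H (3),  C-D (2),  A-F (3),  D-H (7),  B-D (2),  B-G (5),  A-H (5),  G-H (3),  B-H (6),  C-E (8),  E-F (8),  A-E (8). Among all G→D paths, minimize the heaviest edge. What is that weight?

4

Comparing a few candidate routes:
G -> B -> H -> F -> A -> D: max(5, 6, 3, 3, 4) = 6
G -> H -> F -> A -> D: max(3, 3, 3, 4) = 4
G -> H -> B -> D: max(3, 6, 2) = 6
G -> B -> D: max(5, 2) = 5
G -> B -> H -> A -> D: max(5, 6, 5, 4) = 6
G -> H -> A -> D: max(3, 5, 4) = 5
Best route has worst link 4.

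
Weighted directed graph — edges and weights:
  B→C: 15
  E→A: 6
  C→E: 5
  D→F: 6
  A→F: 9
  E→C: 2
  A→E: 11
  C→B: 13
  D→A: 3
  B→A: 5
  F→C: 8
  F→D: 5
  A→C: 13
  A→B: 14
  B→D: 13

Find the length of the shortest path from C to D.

25

Candidate routes:
C→B→A→F→D: 13 + 5 + 9 + 5 = 32
C→E→A→F→D: 5 + 6 + 9 + 5 = 25
C→E→A→B→D: 5 + 6 + 14 + 13 = 38
C→B→D: 13 + 13 = 26
The minimum is 25.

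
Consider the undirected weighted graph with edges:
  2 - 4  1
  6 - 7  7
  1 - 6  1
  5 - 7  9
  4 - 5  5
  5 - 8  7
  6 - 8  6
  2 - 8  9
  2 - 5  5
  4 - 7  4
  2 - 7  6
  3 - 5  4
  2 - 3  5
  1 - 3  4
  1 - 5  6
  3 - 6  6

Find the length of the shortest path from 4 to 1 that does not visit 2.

Comparing a few candidate routes:
4 → 7 → 6 → 1: 4 + 7 + 1 = 12
4 → 5 → 3 → 1: 5 + 4 + 4 = 13
4 → 5 → 1: 5 + 6 = 11
Best route has total 11.

11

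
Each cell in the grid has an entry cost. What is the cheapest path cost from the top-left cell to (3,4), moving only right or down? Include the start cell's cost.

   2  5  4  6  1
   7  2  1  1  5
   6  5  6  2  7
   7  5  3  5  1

19

One optimal route is [0,0]→[0,1]→[1,1]→[1,2]→[1,3]→[2,3]→[3,3]→[3,4].
Its cost is 2 + 5 + 2 + 1 + 1 + 2 + 5 + 1 = 19.
(Top row then right column would cost 31.)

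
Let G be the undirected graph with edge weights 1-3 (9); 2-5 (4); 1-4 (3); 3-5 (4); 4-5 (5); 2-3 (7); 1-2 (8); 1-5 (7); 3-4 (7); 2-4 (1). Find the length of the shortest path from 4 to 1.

3

A few of the 4→1 routes:
4→2→5→1: 1 + 4 + 7 = 12
4→3→1: 7 + 9 = 16
4→5→1: 5 + 7 = 12
4→1: 3
4→2→1: 1 + 8 = 9
The minimum is 3.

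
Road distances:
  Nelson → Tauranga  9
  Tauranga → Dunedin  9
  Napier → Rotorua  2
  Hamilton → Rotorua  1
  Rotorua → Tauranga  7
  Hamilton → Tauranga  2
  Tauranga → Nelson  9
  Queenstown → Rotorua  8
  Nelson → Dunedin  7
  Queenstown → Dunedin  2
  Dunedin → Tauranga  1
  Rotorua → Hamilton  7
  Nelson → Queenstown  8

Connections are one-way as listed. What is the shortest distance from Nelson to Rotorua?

Paths from Nelson to Rotorua:
Nelson-Queenstown-Rotorua: 8 + 8 = 16
The minimum is 16.

16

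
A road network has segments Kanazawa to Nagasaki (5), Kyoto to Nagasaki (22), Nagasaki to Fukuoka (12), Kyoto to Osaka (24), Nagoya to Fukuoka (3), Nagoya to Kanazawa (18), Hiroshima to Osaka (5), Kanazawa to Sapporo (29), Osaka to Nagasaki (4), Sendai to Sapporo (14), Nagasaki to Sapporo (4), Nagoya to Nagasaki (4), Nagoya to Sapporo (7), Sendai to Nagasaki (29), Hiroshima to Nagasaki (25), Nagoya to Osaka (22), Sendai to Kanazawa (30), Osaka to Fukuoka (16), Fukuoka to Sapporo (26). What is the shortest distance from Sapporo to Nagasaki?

Some routes from Sapporo to Nagasaki:
Sapporo - Nagasaki: 4
Sapporo - Nagoya - Nagasaki: 7 + 4 = 11
Sapporo - Nagoya - Fukuoka - Nagasaki: 7 + 3 + 12 = 22
The minimum is 4 mi.

4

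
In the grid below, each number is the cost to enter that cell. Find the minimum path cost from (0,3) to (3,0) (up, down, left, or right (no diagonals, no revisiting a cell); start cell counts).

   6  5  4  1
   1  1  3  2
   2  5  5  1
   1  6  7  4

11

Best path: r0c3 -> r1c3 -> r1c2 -> r1c1 -> r1c0 -> r2c0 -> r3c0
Cost: 1 + 2 + 3 + 1 + 1 + 2 + 1 = 11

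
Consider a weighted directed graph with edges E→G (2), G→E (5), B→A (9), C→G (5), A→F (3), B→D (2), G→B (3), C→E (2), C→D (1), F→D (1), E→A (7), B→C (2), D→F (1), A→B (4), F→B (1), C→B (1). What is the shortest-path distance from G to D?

5

Some routes from G to D:
G-E-A-F-B-D: 5 + 7 + 3 + 1 + 2 = 18
G-B-D: 3 + 2 = 5
G-B-C-E-A-F-D: 3 + 2 + 2 + 7 + 3 + 1 = 18
G-B-A-F-D: 3 + 9 + 3 + 1 = 16
G-B-C-D: 3 + 2 + 1 = 6
G-E-A-F-D: 5 + 7 + 3 + 1 = 16
Best route has total 5.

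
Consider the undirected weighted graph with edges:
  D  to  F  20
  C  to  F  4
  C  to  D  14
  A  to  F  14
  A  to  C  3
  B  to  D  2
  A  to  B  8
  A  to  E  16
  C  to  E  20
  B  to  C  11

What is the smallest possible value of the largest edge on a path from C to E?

16

Checking several routes:
C → B → A → E: max(11, 8, 16) = 16
C → D → B → A → E: max(14, 2, 8, 16) = 16
C → A → E: max(3, 16) = 16
C → D → F → A → E: max(14, 20, 14, 16) = 20
C → F → A → E: max(4, 14, 16) = 16
Best route has worst link 16.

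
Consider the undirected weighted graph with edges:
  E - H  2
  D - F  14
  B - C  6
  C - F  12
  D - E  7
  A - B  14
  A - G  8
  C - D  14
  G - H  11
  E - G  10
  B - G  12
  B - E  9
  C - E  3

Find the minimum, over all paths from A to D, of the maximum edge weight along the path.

A few of the A→D routes:
A -> G -> H -> E -> D: max(8, 11, 2, 7) = 11
A -> G -> E -> D: max(8, 10, 7) = 10
A -> B -> G -> E -> C -> D: max(14, 12, 10, 3, 14) = 14
A -> G -> B -> C -> E -> D: max(8, 12, 6, 3, 7) = 12
A -> B -> G -> E -> C -> F -> D: max(14, 12, 10, 3, 12, 14) = 14
A -> G -> B -> E -> D: max(8, 12, 9, 7) = 12
The minimum achievable maximum is 10.

10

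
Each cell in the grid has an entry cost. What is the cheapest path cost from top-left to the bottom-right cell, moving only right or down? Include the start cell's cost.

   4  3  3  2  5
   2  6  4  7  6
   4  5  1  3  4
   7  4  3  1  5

24

One optimal route is [0,0] [0,1] [0,2] [1,2] [2,2] [2,3] [3,3] [3,4].
Its cost is 4 + 3 + 3 + 4 + 1 + 3 + 1 + 5 = 24.
For comparison, the top-then-right route costs 32.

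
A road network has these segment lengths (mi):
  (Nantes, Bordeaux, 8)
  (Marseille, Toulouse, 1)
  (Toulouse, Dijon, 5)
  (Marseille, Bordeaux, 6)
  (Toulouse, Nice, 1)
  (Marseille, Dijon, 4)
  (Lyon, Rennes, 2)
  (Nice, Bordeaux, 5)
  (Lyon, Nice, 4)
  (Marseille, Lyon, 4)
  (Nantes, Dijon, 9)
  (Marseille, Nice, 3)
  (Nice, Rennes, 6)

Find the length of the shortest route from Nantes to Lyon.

17

A few of the Nantes→Lyon routes:
Nantes → Dijon → Marseille → Lyon: 9 + 4 + 4 = 17
Nantes → Bordeaux → Marseille → Lyon: 8 + 6 + 4 = 18
Nantes → Bordeaux → Nice → Lyon: 8 + 5 + 4 = 17
Nantes → Dijon → Toulouse → Nice → Lyon: 9 + 5 + 1 + 4 = 19
The minimum is 17 mi.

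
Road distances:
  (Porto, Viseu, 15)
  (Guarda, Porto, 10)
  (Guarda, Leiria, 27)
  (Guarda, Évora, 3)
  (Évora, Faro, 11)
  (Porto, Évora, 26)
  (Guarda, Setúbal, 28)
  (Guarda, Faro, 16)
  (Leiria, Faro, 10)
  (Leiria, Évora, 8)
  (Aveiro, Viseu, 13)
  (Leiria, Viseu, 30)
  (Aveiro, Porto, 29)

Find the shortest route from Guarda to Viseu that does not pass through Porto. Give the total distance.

41

Comparing a few candidate routes:
Guarda→Faro→Leiria→Viseu: 16 + 10 + 30 = 56
Guarda→Évora→Leiria→Viseu: 3 + 8 + 30 = 41
Guarda→Leiria→Viseu: 27 + 30 = 57
Guarda→Évora→Faro→Leiria→Viseu: 3 + 11 + 10 + 30 = 54
Best route has total 41.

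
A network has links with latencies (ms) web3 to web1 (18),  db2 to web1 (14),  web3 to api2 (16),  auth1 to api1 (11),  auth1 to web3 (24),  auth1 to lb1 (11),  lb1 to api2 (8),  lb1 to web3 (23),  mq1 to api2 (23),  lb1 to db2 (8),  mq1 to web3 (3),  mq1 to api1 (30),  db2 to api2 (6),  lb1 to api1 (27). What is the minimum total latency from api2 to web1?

20

Some routes from api2 to web1:
api2-web3-web1: 16 + 18 = 34
api2-db2-web1: 6 + 14 = 20
api2-mq1-web3-web1: 23 + 3 + 18 = 44
api2-lb1-db2-web1: 8 + 8 + 14 = 30
The minimum is 20 ms.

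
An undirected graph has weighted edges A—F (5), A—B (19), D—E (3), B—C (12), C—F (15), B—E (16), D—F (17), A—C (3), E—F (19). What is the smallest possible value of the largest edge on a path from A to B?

12

Comparing a few candidate routes:
A -> F -> C -> B: max(5, 15, 12) = 15
A -> C -> F -> D -> E -> B: max(3, 15, 17, 3, 16) = 17
A -> F -> D -> E -> B: max(5, 17, 3, 16) = 17
A -> C -> B: max(3, 12) = 12
Best route has worst link 12.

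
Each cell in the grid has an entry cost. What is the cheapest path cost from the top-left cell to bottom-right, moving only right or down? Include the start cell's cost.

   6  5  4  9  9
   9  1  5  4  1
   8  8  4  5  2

24

Take [0,0] → [0,1] → [1,1] → [1,2] → [1,3] → [1,4] → [2,4] for a total of 6 + 5 + 1 + 5 + 4 + 1 + 2 = 24.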